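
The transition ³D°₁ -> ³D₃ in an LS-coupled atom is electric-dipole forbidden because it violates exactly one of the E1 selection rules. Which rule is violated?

Initial level: S=1, L=2, J=1, parity odd. Final level: S=1, L=2, J=3, parity even.
Parity must change: odd → even — ✓.
ΔS = 0: S: 1 → 1 — ✓.
ΔL = 0, ±1 (not L=0↔0): L: 2 → 2, ΔL = +0 — ✓.
ΔJ = 0, ±1 (not J=0↔0): J: 1 → 3, ΔJ = +2 — ✗.

the ΔJ = 0, ±1 rule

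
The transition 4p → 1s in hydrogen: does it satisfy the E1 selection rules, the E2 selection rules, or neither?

Δl = 0 − 1 = -1; l_i + l_f = 1.
E1 (Δl = ±1): satisfied.
E2 (Δl = 0,±2, l_i+l_f ≥ 2): not satisfied.

E1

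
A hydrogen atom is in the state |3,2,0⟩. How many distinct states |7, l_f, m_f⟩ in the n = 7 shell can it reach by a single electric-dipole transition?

6

E1 requires Δl = ±1, so l_f ∈ {1, 3}; with 0 ≤ l_f ≤ n_f−1 = 6, the allowed l_f values are {1, 3}.
For l_f = 1: m_f ∈ {m_i−1, m_i, m_i+1} ∩ [−1, 1] = {-1, 0, 1} → 3 states.
For l_f = 3: m_f ∈ {m_i−1, m_i, m_i+1} ∩ [−3, 3] = {-1, 0, 1} → 3 states.
Total: 6.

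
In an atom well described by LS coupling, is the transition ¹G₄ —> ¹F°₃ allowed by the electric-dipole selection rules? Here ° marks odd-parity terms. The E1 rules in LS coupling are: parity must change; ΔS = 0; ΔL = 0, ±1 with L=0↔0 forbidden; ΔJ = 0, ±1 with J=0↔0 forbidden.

Initial level: S=0, L=4, J=4, parity even. Final level: S=0, L=3, J=3, parity odd.
Parity must change: even → odd — ok.
ΔS = 0: S: 0 → 0 — ok.
ΔL = 0, ±1 (not L=0↔0): L: 4 → 3, ΔL = -1 — ok.
ΔJ = 0, ±1 (not J=0↔0): J: 4 → 3, ΔJ = -1 — ok.
All four E1 rules are satisfied.

allowed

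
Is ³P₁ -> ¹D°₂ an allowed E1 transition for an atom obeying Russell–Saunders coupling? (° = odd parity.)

forbidden

Parity must change: even → odd — ✓.
ΔS = 0: S: 1 → 0 — ✗.
ΔL = 0, ±1 (not L=0↔0): L: 1 → 2, ΔL = +1 — ✓.
ΔJ = 0, ±1 (not J=0↔0): J: 1 → 2, ΔJ = +1 — ✓.
Rule(s) violated: ΔS.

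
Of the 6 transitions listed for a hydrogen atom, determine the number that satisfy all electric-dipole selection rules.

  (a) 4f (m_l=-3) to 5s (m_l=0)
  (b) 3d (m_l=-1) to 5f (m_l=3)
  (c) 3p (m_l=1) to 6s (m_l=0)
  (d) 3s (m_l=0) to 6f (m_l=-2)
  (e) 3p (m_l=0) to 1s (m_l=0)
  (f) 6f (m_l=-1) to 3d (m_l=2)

(a) forbidden — Δl = -3 (E1 requires Δl = ±1); Δm_l = +3 (E1 requires Δm_l = 0, ±1)
(b) forbidden — Δm_l = +4 (E1 requires Δm_l = 0, ±1)
(c) allowed
(d) forbidden — Δl = +3 (E1 requires Δl = ±1); Δm_l = -2 (E1 requires Δm_l = 0, ±1)
(e) allowed
(f) forbidden — Δm_l = +3 (E1 requires Δm_l = 0, ±1)
Total allowed: 2 of 6.

2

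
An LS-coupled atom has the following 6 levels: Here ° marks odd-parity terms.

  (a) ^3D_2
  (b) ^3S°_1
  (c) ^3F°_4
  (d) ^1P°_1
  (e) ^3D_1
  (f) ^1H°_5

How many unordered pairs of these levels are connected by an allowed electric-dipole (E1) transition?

(a)–(b): forbidden (ΔL).
(a)–(c): forbidden (ΔJ).
(a)–(d): forbidden (ΔS).
(a)–(e): forbidden (parity).
(a)–(f): forbidden (ΔS, ΔL, ΔJ).
(b)–(c): forbidden (parity, ΔL, ΔJ).
(b)–(d): forbidden (parity, ΔS).
(b)–(e): forbidden (ΔL).
(b)–(f): forbidden (parity, ΔS, ΔL, ΔJ).
(c)–(d): forbidden (parity, ΔS, ΔL, ΔJ).
(c)–(e): forbidden (ΔJ).
(c)–(f): forbidden (parity, ΔS, ΔL).
(d)–(e): forbidden (ΔS).
(d)–(f): forbidden (parity, ΔL, ΔJ).
(e)–(f): forbidden (ΔS, ΔL, ΔJ).
Allowed pairs: 0 of 15.

0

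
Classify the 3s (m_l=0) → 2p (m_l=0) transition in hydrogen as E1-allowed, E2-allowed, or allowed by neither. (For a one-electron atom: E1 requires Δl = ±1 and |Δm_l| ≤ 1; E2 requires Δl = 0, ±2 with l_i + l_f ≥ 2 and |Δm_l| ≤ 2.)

E1

Δl = 1 − 0 = +1; l_i + l_f = 1.
Δm_l = +0.
E1 (Δl = ±1, |Δm_l| ≤ 1): satisfied.
E2 (Δl = 0,±2, l_i+l_f ≥ 2, |Δm_l| ≤ 2): not satisfied.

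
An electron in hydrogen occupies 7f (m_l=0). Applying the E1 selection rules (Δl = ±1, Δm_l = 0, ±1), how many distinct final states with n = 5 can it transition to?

E1 requires Δl = ±1, so l_f ∈ {2, 4}; with 0 ≤ l_f ≤ n_f−1 = 4, the allowed l_f values are {2, 4}.
For l_f = 2: m_f ∈ {m_i−1, m_i, m_i+1} ∩ [−2, 2] = {-1, 0, 1} → 3 states.
For l_f = 4: m_f ∈ {m_i−1, m_i, m_i+1} ∩ [−4, 4] = {-1, 0, 1} → 3 states.
Total: 6.

6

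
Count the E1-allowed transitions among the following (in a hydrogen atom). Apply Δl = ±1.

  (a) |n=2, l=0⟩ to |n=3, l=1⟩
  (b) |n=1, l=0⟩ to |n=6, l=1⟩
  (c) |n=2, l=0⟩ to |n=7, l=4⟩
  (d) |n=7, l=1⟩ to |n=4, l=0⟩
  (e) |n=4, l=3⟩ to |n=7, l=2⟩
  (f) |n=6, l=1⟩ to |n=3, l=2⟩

(a) allowed
(b) allowed
(c) forbidden — Δl = +4 (E1 requires Δl = ±1)
(d) allowed
(e) allowed
(f) allowed
Total allowed: 5 of 6.

5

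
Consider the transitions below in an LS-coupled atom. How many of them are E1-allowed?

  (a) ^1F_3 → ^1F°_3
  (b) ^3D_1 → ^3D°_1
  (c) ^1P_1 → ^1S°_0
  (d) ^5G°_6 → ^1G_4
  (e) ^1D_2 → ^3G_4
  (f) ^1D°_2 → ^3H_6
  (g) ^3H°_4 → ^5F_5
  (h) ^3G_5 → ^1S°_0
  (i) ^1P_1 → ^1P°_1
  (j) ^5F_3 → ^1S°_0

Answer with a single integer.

(a) allowed
(b) allowed
(c) allowed
(d) forbidden (ΔS, ΔJ fail)
(e) forbidden (parity, ΔS, ΔL, ΔJ fail)
(f) forbidden (ΔS, ΔL, ΔJ fail)
(g) forbidden (ΔS, ΔL fail)
(h) forbidden (ΔS, ΔL, ΔJ fail)
(i) allowed
(j) forbidden (ΔS, ΔL, ΔJ fail)
Total allowed: 4 of 10.

4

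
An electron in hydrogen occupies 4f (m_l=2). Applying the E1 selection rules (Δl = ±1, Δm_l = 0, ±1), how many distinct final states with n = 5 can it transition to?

E1 requires Δl = ±1, so l_f ∈ {2, 4}; with 0 ≤ l_f ≤ n_f−1 = 4, the allowed l_f values are {2, 4}.
For l_f = 2: m_f ∈ {m_i−1, m_i, m_i+1} ∩ [−2, 2] = {1, 2} → 2 states.
For l_f = 4: m_f ∈ {m_i−1, m_i, m_i+1} ∩ [−4, 4] = {1, 2, 3} → 3 states.
Total: 5.

5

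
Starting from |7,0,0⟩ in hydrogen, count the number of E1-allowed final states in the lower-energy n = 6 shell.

E1 requires Δl = ±1, so l_f ∈ {-1, 1}; with 0 ≤ l_f ≤ n_f−1 = 5, the allowed l_f values are {1}.
For l_f = 1: m_f ∈ {m_i−1, m_i, m_i+1} ∩ [−1, 1] = {-1, 0, 1} → 3 states.
Total: 3.

3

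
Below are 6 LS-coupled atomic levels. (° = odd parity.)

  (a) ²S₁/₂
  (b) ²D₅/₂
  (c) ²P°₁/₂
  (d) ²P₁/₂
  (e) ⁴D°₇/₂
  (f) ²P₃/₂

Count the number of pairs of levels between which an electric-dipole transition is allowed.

3

(a)–(b): forbidden (parity, ΔL, ΔJ).
(a)–(c): allowed.
(a)–(d): forbidden (parity).
(a)–(e): forbidden (ΔS, ΔL, ΔJ).
(a)–(f): forbidden (parity).
(b)–(c): forbidden (ΔJ).
(b)–(d): forbidden (parity, ΔJ).
(b)–(e): forbidden (ΔS).
(b)–(f): forbidden (parity).
(c)–(d): allowed.
(c)–(e): forbidden (parity, ΔS, ΔJ).
(c)–(f): allowed.
(d)–(e): forbidden (ΔS, ΔJ).
(d)–(f): forbidden (parity).
(e)–(f): forbidden (ΔS, ΔJ).
Allowed pairs: 3 of 15.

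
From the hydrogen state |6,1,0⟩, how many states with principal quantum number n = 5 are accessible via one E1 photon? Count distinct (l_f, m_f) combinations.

E1 requires Δl = ±1, so l_f ∈ {0, 2}; with 0 ≤ l_f ≤ n_f−1 = 4, the allowed l_f values are {0, 2}.
For l_f = 0: m_f ∈ {m_i−1, m_i, m_i+1} ∩ [−0, 0] = {0} → 1 state.
For l_f = 2: m_f ∈ {m_i−1, m_i, m_i+1} ∩ [−2, 2] = {-1, 0, 1} → 3 states.
Total: 4.

4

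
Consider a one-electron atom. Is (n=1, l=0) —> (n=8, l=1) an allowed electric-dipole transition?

Initial l = 0, final l = 1, so Δl = +1. E1 requires Δl = ±1: passes.
All E1 selection rules are satisfied.

allowed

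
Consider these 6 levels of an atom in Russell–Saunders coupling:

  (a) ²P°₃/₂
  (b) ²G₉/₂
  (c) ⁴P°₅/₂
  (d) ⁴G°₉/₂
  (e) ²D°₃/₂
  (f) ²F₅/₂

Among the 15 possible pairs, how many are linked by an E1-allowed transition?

1

(a)–(b): forbidden (ΔL, ΔJ).
(a)–(c): forbidden (parity, ΔS).
(a)–(d): forbidden (parity, ΔS, ΔL, ΔJ).
(a)–(e): forbidden (parity).
(a)–(f): forbidden (ΔL).
(b)–(c): forbidden (ΔS, ΔL, ΔJ).
(b)–(d): forbidden (ΔS).
(b)–(e): forbidden (ΔL, ΔJ).
(b)–(f): forbidden (parity, ΔJ).
(c)–(d): forbidden (parity, ΔL, ΔJ).
(c)–(e): forbidden (parity, ΔS).
(c)–(f): forbidden (ΔS, ΔL).
(d)–(e): forbidden (parity, ΔS, ΔL, ΔJ).
(d)–(f): forbidden (ΔS, ΔJ).
(e)–(f): allowed.
Allowed pairs: 1 of 15.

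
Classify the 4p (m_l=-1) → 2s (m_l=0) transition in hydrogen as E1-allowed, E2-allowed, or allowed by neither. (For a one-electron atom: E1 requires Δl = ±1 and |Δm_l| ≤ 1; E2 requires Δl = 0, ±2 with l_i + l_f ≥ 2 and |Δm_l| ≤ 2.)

Δl = 0 − 1 = -1; l_i + l_f = 1.
Δm_l = +1.
E1 (Δl = ±1, |Δm_l| ≤ 1): satisfied.
E2 (Δl = 0,±2, l_i+l_f ≥ 2, |Δm_l| ≤ 2): not satisfied.

E1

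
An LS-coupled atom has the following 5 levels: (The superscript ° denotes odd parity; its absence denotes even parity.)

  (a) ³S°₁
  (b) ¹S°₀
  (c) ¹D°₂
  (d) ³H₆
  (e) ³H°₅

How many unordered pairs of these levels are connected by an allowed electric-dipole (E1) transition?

(a)–(b): forbidden (parity, ΔS, ΔL).
(a)–(c): forbidden (parity, ΔS, ΔL).
(a)–(d): forbidden (ΔL, ΔJ).
(a)–(e): forbidden (parity, ΔL, ΔJ).
(b)–(c): forbidden (parity, ΔL, ΔJ).
(b)–(d): forbidden (ΔS, ΔL, ΔJ).
(b)–(e): forbidden (parity, ΔS, ΔL, ΔJ).
(c)–(d): forbidden (ΔS, ΔL, ΔJ).
(c)–(e): forbidden (parity, ΔS, ΔL, ΔJ).
(d)–(e): allowed.
Allowed pairs: 1 of 10.

1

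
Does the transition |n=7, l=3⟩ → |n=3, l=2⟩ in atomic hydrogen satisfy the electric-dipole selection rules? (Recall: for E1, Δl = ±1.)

allowed

Δl = 2 − 3 = -1; the E1 rule Δl = ±1 is satisfied.
All E1 selection rules are satisfied.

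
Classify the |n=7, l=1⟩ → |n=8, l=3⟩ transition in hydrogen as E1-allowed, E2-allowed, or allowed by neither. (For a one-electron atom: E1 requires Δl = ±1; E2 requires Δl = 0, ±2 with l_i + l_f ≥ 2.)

Δl = 3 − 1 = +2; l_i + l_f = 4.
E1 (Δl = ±1): not satisfied.
E2 (Δl = 0,±2, l_i+l_f ≥ 2): satisfied.

E2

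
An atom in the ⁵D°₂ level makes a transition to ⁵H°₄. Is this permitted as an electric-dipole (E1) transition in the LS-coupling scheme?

Parity must change: odd → odd — fails.
ΔS = 0: S: 2 → 2 — ok.
ΔL = 0, ±1 (not L=0↔0): L: 2 → 5, ΔL = +3 — fails.
ΔJ = 0, ±1 (not J=0↔0): J: 2 → 4, ΔJ = +2 — fails.
Rule(s) violated: parity, ΔL, ΔJ.

forbidden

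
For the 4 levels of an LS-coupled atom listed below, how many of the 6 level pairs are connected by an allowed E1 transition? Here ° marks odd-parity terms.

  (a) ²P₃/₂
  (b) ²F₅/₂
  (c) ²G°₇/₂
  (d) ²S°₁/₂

(a)–(b): forbidden (parity, ΔL).
(a)–(c): forbidden (ΔL, ΔJ).
(a)–(d): allowed.
(b)–(c): allowed.
(b)–(d): forbidden (ΔL, ΔJ).
(c)–(d): forbidden (parity, ΔL, ΔJ).
Allowed pairs: 2 of 6.

2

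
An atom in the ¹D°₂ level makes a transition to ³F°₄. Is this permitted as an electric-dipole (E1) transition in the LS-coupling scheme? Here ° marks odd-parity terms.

Parity must change: odd → odd — violated.
ΔS = 0: S: 0 → 1 — violated.
ΔJ = 0, ±1 (not J=0↔0): J: 2 → 4, ΔJ = +2 — violated.
ΔL = 0, ±1 (not L=0↔0): L: 2 → 3, ΔL = +1 — satisfied.
Rule(s) violated: parity, ΔS, ΔJ.

forbidden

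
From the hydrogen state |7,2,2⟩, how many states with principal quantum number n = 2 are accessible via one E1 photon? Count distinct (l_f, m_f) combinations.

E1 requires Δl = ±1, so l_f ∈ {1, 3}; with 0 ≤ l_f ≤ n_f−1 = 1, the allowed l_f values are {1}.
For l_f = 1: m_f ∈ {m_i−1, m_i, m_i+1} ∩ [−1, 1] = {1} → 1 state.
Total: 1.

1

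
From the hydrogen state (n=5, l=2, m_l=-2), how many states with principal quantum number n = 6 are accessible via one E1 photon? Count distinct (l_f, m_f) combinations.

4

E1 requires Δl = ±1, so l_f ∈ {1, 3}; with 0 ≤ l_f ≤ n_f−1 = 5, the allowed l_f values are {1, 3}.
For l_f = 1: m_f ∈ {m_i−1, m_i, m_i+1} ∩ [−1, 1] = {-1} → 1 state.
For l_f = 3: m_f ∈ {m_i−1, m_i, m_i+1} ∩ [−3, 3] = {-3, -2, -1} → 3 states.
Total: 4.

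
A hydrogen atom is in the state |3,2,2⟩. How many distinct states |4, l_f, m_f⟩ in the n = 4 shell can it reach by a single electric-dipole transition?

4

E1 requires Δl = ±1, so l_f ∈ {1, 3}; with 0 ≤ l_f ≤ n_f−1 = 3, the allowed l_f values are {1, 3}.
For l_f = 1: m_f ∈ {m_i−1, m_i, m_i+1} ∩ [−1, 1] = {1} → 1 state.
For l_f = 3: m_f ∈ {m_i−1, m_i, m_i+1} ∩ [−3, 3] = {1, 2, 3} → 3 states.
Total: 4.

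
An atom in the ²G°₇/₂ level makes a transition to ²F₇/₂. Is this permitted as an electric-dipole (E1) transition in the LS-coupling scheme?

allowed

Initial level: S=1/2, L=4, J=7/2, parity odd. Final level: S=1/2, L=3, J=7/2, parity even.
ΔS = 0: S: 1/2 → 1/2 — satisfied.
ΔL = 0, ±1 (not L=0↔0): L: 4 → 3, ΔL = -1 — satisfied.
Parity must change: odd → even — satisfied.
ΔJ = 0, ±1 (not J=0↔0): J: 7/2 → 7/2, ΔJ = +0 — satisfied.
All four E1 rules are satisfied.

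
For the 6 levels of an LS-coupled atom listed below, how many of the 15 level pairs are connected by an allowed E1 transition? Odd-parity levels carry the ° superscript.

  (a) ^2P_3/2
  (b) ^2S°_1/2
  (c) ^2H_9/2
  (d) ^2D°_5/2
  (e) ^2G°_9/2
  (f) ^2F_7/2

(a)–(b): allowed.
(a)–(c): forbidden (parity, ΔL, ΔJ).
(a)–(d): allowed.
(a)–(e): forbidden (ΔL, ΔJ).
(a)–(f): forbidden (parity, ΔL, ΔJ).
(b)–(c): forbidden (ΔL, ΔJ).
(b)–(d): forbidden (parity, ΔL, ΔJ).
(b)–(e): forbidden (parity, ΔL, ΔJ).
(b)–(f): forbidden (ΔL, ΔJ).
(c)–(d): forbidden (ΔL, ΔJ).
(c)–(e): allowed.
(c)–(f): forbidden (parity, ΔL).
(d)–(e): forbidden (parity, ΔL, ΔJ).
(d)–(f): allowed.
(e)–(f): allowed.
Allowed pairs: 5 of 15.

5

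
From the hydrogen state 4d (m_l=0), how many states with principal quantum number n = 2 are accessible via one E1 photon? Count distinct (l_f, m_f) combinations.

3

E1 requires Δl = ±1, so l_f ∈ {1, 3}; with 0 ≤ l_f ≤ n_f−1 = 1, the allowed l_f values are {1}.
For l_f = 1: m_f ∈ {m_i−1, m_i, m_i+1} ∩ [−1, 1] = {-1, 0, 1} → 3 states.
Total: 3.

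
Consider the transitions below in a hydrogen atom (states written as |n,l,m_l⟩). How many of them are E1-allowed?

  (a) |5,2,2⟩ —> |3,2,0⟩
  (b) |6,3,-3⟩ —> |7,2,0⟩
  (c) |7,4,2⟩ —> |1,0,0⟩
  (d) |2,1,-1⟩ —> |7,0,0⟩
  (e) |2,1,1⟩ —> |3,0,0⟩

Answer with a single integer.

(a) forbidden — Δl = +0 (E1 requires Δl = ±1); Δm_l = -2 (E1 requires Δm_l = 0, ±1)
(b) forbidden — Δm_l = +3 (E1 requires Δm_l = 0, ±1)
(c) forbidden — Δl = -4 (E1 requires Δl = ±1); Δm_l = -2 (E1 requires Δm_l = 0, ±1)
(d) allowed
(e) allowed
Total allowed: 2 of 5.

2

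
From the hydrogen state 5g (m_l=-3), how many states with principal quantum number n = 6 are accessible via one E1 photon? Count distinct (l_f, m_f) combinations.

E1 requires Δl = ±1, so l_f ∈ {3, 5}; with 0 ≤ l_f ≤ n_f−1 = 5, the allowed l_f values are {3, 5}.
For l_f = 3: m_f ∈ {m_i−1, m_i, m_i+1} ∩ [−3, 3] = {-3, -2} → 2 states.
For l_f = 5: m_f ∈ {m_i−1, m_i, m_i+1} ∩ [−5, 5] = {-4, -3, -2} → 3 states.
Total: 5.

5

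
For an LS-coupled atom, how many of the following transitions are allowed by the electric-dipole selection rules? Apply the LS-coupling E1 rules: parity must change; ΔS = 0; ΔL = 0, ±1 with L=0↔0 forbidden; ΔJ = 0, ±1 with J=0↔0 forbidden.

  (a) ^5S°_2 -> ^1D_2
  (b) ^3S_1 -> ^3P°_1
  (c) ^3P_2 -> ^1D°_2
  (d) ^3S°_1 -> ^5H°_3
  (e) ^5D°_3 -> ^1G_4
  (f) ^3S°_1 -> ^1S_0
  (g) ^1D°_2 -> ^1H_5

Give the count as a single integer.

1

(a) forbidden (ΔS, ΔL fail)
(b) allowed
(c) forbidden (ΔS fails)
(d) forbidden (parity, ΔS, ΔL, ΔJ fail)
(e) forbidden (ΔS, ΔL fail)
(f) forbidden (ΔS, ΔL fail)
(g) forbidden (ΔL, ΔJ fail)
Total allowed: 1 of 7.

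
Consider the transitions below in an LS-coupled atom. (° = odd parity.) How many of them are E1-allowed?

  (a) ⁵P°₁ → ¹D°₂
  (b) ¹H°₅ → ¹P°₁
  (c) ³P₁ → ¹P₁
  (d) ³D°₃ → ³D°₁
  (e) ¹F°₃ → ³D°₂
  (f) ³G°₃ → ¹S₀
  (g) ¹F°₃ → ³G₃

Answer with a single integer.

(a) forbidden (parity, ΔS fail)
(b) forbidden (parity, ΔL, ΔJ fail)
(c) forbidden (parity, ΔS fail)
(d) forbidden (parity, ΔJ fail)
(e) forbidden (parity, ΔS fail)
(f) forbidden (ΔS, ΔL, ΔJ fail)
(g) forbidden (ΔS fails)
Total allowed: 0 of 7.

0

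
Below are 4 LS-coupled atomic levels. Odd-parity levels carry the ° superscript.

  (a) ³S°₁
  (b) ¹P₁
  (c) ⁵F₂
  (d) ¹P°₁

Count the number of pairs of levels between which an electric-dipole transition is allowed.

(a)–(b): forbidden (ΔS).
(a)–(c): forbidden (ΔS, ΔL).
(a)–(d): forbidden (parity, ΔS).
(b)–(c): forbidden (parity, ΔS, ΔL).
(b)–(d): allowed.
(c)–(d): forbidden (ΔS, ΔL).
Allowed pairs: 1 of 6.

1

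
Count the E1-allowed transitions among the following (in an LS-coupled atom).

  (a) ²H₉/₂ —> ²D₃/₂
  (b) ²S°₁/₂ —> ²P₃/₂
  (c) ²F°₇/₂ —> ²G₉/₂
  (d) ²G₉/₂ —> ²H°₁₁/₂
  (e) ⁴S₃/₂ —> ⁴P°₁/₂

4

(a) forbidden (parity, ΔL, ΔJ fail)
(b) allowed
(c) allowed
(d) allowed
(e) allowed
Total allowed: 4 of 5.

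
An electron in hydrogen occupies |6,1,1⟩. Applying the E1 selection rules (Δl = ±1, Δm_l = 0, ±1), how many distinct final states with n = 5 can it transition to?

E1 requires Δl = ±1, so l_f ∈ {0, 2}; with 0 ≤ l_f ≤ n_f−1 = 4, the allowed l_f values are {0, 2}.
For l_f = 0: m_f ∈ {m_i−1, m_i, m_i+1} ∩ [−0, 0] = {0} → 1 state.
For l_f = 2: m_f ∈ {m_i−1, m_i, m_i+1} ∩ [−2, 2] = {0, 1, 2} → 3 states.
Total: 4.

4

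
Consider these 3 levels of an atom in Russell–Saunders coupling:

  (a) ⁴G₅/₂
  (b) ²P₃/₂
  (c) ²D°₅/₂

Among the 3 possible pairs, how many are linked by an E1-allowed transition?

(a)–(b): forbidden (parity, ΔS, ΔL).
(a)–(c): forbidden (ΔS, ΔL).
(b)–(c): allowed.
Allowed pairs: 1 of 3.

1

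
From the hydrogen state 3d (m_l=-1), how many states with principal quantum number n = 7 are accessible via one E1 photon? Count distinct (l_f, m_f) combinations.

5

E1 requires Δl = ±1, so l_f ∈ {1, 3}; with 0 ≤ l_f ≤ n_f−1 = 6, the allowed l_f values are {1, 3}.
For l_f = 1: m_f ∈ {m_i−1, m_i, m_i+1} ∩ [−1, 1] = {-1, 0} → 2 states.
For l_f = 3: m_f ∈ {m_i−1, m_i, m_i+1} ∩ [−3, 3] = {-2, -1, 0} → 3 states.
Total: 5.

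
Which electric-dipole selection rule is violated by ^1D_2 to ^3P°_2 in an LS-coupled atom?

the ΔS = 0 rule

ΔJ = 0, ±1 (not J=0↔0): J: 2 → 2, ΔJ = +0 — satisfied.
Parity must change: even → odd — satisfied.
ΔS = 0: S: 0 → 1 — violated.
ΔL = 0, ±1 (not L=0↔0): L: 2 → 1, ΔL = -1 — satisfied.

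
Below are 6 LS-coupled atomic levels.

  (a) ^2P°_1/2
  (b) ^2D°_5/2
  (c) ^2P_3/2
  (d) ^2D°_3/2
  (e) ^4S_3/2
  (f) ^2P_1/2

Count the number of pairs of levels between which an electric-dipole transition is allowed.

(a)–(b): forbidden (parity, ΔJ).
(a)–(c): allowed.
(a)–(d): forbidden (parity).
(a)–(e): forbidden (ΔS).
(a)–(f): allowed.
(b)–(c): allowed.
(b)–(d): forbidden (parity).
(b)–(e): forbidden (ΔS, ΔL).
(b)–(f): forbidden (ΔJ).
(c)–(d): allowed.
(c)–(e): forbidden (parity, ΔS).
(c)–(f): forbidden (parity).
(d)–(e): forbidden (ΔS, ΔL).
(d)–(f): allowed.
(e)–(f): forbidden (parity, ΔS).
Allowed pairs: 5 of 15.

5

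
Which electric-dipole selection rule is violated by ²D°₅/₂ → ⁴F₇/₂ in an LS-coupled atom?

Reading off the term symbols: S 1/2→3/2, L 2→3, J 5/2→7/2, parity odd→even.
Parity must change: odd → even — satisfied.
ΔS = 0: S: 1/2 → 3/2 — violated.
ΔL = 0, ±1 (not L=0↔0): L: 2 → 3, ΔL = +1 — satisfied.
ΔJ = 0, ±1 (not J=0↔0): J: 5/2 → 7/2, ΔJ = +1 — satisfied.

the ΔS = 0 rule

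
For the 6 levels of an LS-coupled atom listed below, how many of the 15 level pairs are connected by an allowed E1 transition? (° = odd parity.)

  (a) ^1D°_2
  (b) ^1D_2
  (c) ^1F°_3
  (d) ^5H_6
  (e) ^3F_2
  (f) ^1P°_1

3

(a)–(b): allowed.
(a)–(c): forbidden (parity).
(a)–(d): forbidden (ΔS, ΔL, ΔJ).
(a)–(e): forbidden (ΔS).
(a)–(f): forbidden (parity).
(b)–(c): allowed.
(b)–(d): forbidden (parity, ΔS, ΔL, ΔJ).
(b)–(e): forbidden (parity, ΔS).
(b)–(f): allowed.
(c)–(d): forbidden (ΔS, ΔL, ΔJ).
(c)–(e): forbidden (ΔS).
(c)–(f): forbidden (parity, ΔL, ΔJ).
(d)–(e): forbidden (parity, ΔS, ΔL, ΔJ).
(d)–(f): forbidden (ΔS, ΔL, ΔJ).
(e)–(f): forbidden (ΔS, ΔL).
Allowed pairs: 3 of 15.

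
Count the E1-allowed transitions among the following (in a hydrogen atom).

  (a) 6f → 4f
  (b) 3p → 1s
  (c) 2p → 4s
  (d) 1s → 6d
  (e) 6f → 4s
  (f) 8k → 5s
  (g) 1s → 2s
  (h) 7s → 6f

(a) forbidden — Δl = +0 (E1 requires Δl = ±1)
(b) allowed
(c) allowed
(d) forbidden — Δl = +2 (E1 requires Δl = ±1)
(e) forbidden — Δl = -3 (E1 requires Δl = ±1)
(f) forbidden — Δl = -7 (E1 requires Δl = ±1)
(g) forbidden — Δl = +0 (E1 requires Δl = ±1)
(h) forbidden — Δl = +3 (E1 requires Δl = ±1)
Total allowed: 2 of 8.

2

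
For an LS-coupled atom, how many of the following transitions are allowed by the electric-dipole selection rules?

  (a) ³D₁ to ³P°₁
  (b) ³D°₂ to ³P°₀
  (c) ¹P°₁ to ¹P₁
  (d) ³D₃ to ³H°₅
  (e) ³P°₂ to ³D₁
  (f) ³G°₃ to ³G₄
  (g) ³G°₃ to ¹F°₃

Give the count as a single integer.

(a) allowed
(b) forbidden (parity, ΔJ fail)
(c) allowed
(d) forbidden (ΔL, ΔJ fail)
(e) allowed
(f) allowed
(g) forbidden (parity, ΔS fail)
Total allowed: 4 of 7.

4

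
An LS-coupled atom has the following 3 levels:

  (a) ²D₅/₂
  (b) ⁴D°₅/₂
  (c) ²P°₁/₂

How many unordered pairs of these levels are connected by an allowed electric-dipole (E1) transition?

(a)–(b): forbidden (ΔS).
(a)–(c): forbidden (ΔJ).
(b)–(c): forbidden (parity, ΔS, ΔJ).
Allowed pairs: 0 of 3.

0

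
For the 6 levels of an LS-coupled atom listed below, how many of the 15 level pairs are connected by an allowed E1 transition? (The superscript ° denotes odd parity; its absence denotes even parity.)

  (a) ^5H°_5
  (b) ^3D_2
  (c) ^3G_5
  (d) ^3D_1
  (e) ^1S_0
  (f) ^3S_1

(a)–(b): forbidden (ΔS, ΔL, ΔJ).
(a)–(c): forbidden (ΔS).
(a)–(d): forbidden (ΔS, ΔL, ΔJ).
(a)–(e): forbidden (ΔS, ΔL, ΔJ).
(a)–(f): forbidden (ΔS, ΔL, ΔJ).
(b)–(c): forbidden (parity, ΔL, ΔJ).
(b)–(d): forbidden (parity).
(b)–(e): forbidden (parity, ΔS, ΔL, ΔJ).
(b)–(f): forbidden (parity, ΔL).
(c)–(d): forbidden (parity, ΔL, ΔJ).
(c)–(e): forbidden (parity, ΔS, ΔL, ΔJ).
(c)–(f): forbidden (parity, ΔL, ΔJ).
(d)–(e): forbidden (parity, ΔS, ΔL).
(d)–(f): forbidden (parity, ΔL).
(e)–(f): forbidden (parity, ΔS, ΔL).
Allowed pairs: 0 of 15.

0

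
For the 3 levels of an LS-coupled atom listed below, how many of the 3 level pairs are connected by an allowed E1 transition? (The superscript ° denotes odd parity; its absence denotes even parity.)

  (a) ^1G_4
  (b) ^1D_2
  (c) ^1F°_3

(a)–(b): forbidden (parity, ΔL, ΔJ).
(a)–(c): allowed.
(b)–(c): allowed.
Allowed pairs: 2 of 3.

2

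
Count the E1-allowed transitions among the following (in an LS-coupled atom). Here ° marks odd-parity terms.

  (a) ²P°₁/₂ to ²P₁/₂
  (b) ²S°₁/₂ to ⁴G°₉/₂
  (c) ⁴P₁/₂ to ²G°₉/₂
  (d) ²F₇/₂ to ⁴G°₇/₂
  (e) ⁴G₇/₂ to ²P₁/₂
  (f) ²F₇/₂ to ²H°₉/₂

(a) allowed
(b) forbidden (parity, ΔS, ΔL, ΔJ fail)
(c) forbidden (ΔS, ΔL, ΔJ fail)
(d) forbidden (ΔS fails)
(e) forbidden (parity, ΔS, ΔL, ΔJ fail)
(f) forbidden (ΔL fails)
Total allowed: 1 of 6.

1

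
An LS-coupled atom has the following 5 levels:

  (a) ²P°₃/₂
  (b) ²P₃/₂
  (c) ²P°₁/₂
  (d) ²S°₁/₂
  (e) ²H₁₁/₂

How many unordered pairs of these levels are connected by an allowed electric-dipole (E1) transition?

3

(a)–(b): allowed.
(a)–(c): forbidden (parity).
(a)–(d): forbidden (parity).
(a)–(e): forbidden (ΔL, ΔJ).
(b)–(c): allowed.
(b)–(d): allowed.
(b)–(e): forbidden (parity, ΔL, ΔJ).
(c)–(d): forbidden (parity).
(c)–(e): forbidden (ΔL, ΔJ).
(d)–(e): forbidden (ΔL, ΔJ).
Allowed pairs: 3 of 10.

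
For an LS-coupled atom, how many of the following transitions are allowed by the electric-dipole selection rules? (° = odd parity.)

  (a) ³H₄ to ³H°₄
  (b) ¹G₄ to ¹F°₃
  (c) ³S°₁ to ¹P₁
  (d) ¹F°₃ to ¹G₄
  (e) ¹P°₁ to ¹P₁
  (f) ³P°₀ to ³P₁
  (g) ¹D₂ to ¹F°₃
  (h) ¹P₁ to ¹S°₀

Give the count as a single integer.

(a) allowed
(b) allowed
(c) forbidden (ΔS fails)
(d) allowed
(e) allowed
(f) allowed
(g) allowed
(h) allowed
Total allowed: 7 of 8.

7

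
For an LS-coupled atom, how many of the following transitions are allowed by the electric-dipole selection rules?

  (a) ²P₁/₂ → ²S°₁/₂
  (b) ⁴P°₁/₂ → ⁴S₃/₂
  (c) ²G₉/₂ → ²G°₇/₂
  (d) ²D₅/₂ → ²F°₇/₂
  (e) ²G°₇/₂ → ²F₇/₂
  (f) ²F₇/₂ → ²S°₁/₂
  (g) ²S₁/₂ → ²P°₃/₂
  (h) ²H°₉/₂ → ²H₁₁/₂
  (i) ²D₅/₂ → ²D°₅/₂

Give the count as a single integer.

(a) allowed
(b) allowed
(c) allowed
(d) allowed
(e) allowed
(f) forbidden (ΔL, ΔJ fail)
(g) allowed
(h) allowed
(i) allowed
Total allowed: 8 of 9.

8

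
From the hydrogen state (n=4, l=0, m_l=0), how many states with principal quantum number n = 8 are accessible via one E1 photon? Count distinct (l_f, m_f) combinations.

E1 requires Δl = ±1, so l_f ∈ {-1, 1}; with 0 ≤ l_f ≤ n_f−1 = 7, the allowed l_f values are {1}.
For l_f = 1: m_f ∈ {m_i−1, m_i, m_i+1} ∩ [−1, 1] = {-1, 0, 1} → 3 states.
Total: 3.

3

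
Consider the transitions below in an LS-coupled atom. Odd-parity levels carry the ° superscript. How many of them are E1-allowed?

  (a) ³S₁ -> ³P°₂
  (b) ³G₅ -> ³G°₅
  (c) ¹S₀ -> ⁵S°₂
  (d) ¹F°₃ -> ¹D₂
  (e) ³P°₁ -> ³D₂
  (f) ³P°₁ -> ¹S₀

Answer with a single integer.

(a) allowed
(b) allowed
(c) forbidden (ΔS, ΔL, ΔJ fail)
(d) allowed
(e) allowed
(f) forbidden (ΔS fails)
Total allowed: 4 of 6.

4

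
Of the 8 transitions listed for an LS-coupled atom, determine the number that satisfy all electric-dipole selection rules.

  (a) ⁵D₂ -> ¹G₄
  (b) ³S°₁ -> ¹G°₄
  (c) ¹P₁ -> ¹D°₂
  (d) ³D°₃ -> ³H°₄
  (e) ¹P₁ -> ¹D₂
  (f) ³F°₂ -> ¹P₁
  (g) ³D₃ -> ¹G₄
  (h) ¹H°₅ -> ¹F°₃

(a) forbidden (parity, ΔS, ΔL, ΔJ fail)
(b) forbidden (parity, ΔS, ΔL, ΔJ fail)
(c) allowed
(d) forbidden (parity, ΔL fail)
(e) forbidden (parity fails)
(f) forbidden (ΔS, ΔL fail)
(g) forbidden (parity, ΔS, ΔL fail)
(h) forbidden (parity, ΔL, ΔJ fail)
Total allowed: 1 of 8.

1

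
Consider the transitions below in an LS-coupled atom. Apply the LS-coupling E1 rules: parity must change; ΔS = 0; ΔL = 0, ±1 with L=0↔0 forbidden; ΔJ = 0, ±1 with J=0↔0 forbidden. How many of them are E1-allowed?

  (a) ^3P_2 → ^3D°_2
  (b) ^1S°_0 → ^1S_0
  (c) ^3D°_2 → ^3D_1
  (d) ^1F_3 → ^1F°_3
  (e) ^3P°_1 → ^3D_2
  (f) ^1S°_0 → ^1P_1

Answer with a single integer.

(a) allowed
(b) forbidden (ΔL, ΔJ fail)
(c) allowed
(d) allowed
(e) allowed
(f) allowed
Total allowed: 5 of 6.

5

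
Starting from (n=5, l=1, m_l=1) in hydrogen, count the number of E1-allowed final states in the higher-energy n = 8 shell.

4

E1 requires Δl = ±1, so l_f ∈ {0, 2}; with 0 ≤ l_f ≤ n_f−1 = 7, the allowed l_f values are {0, 2}.
For l_f = 0: m_f ∈ {m_i−1, m_i, m_i+1} ∩ [−0, 0] = {0} → 1 state.
For l_f = 2: m_f ∈ {m_i−1, m_i, m_i+1} ∩ [−2, 2] = {0, 1, 2} → 3 states.
Total: 4.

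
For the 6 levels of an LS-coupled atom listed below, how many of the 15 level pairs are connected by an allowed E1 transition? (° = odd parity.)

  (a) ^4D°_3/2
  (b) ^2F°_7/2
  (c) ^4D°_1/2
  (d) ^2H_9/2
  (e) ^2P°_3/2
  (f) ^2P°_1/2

(a)–(b): forbidden (parity, ΔS, ΔJ).
(a)–(c): forbidden (parity).
(a)–(d): forbidden (ΔS, ΔL, ΔJ).
(a)–(e): forbidden (parity, ΔS).
(a)–(f): forbidden (parity, ΔS).
(b)–(c): forbidden (parity, ΔS, ΔJ).
(b)–(d): forbidden (ΔL).
(b)–(e): forbidden (parity, ΔL, ΔJ).
(b)–(f): forbidden (parity, ΔL, ΔJ).
(c)–(d): forbidden (ΔS, ΔL, ΔJ).
(c)–(e): forbidden (parity, ΔS).
(c)–(f): forbidden (parity, ΔS).
(d)–(e): forbidden (ΔL, ΔJ).
(d)–(f): forbidden (ΔL, ΔJ).
(e)–(f): forbidden (parity).
Allowed pairs: 0 of 15.

0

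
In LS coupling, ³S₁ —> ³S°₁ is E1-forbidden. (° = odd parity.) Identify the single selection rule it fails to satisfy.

Parity must change: even → odd — ✓.
ΔS = 0: S: 1 → 1 — ✓.
ΔL = 0, ±1 (not L=0↔0): L: 0 → 0, ΔL = +0 — ✗.
ΔJ = 0, ±1 (not J=0↔0): J: 1 → 1, ΔJ = +0 — ✓.

the L=0 ↔ L=0 exclusion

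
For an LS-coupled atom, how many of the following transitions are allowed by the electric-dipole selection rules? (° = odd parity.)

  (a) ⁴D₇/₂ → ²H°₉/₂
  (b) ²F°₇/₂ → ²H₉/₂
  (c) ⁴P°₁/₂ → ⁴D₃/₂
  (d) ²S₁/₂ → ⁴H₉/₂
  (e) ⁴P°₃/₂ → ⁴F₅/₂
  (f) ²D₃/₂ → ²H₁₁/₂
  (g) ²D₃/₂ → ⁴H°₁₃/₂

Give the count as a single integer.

(a) forbidden (ΔS, ΔL fail)
(b) forbidden (ΔL fails)
(c) allowed
(d) forbidden (parity, ΔS, ΔL, ΔJ fail)
(e) forbidden (ΔL fails)
(f) forbidden (parity, ΔL, ΔJ fail)
(g) forbidden (ΔS, ΔL, ΔJ fail)
Total allowed: 1 of 7.

1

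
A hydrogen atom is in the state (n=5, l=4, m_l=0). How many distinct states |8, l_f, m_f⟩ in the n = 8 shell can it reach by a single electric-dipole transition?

E1 requires Δl = ±1, so l_f ∈ {3, 5}; with 0 ≤ l_f ≤ n_f−1 = 7, the allowed l_f values are {3, 5}.
For l_f = 3: m_f ∈ {m_i−1, m_i, m_i+1} ∩ [−3, 3] = {-1, 0, 1} → 3 states.
For l_f = 5: m_f ∈ {m_i−1, m_i, m_i+1} ∩ [−5, 5] = {-1, 0, 1} → 3 states.
Total: 6.

6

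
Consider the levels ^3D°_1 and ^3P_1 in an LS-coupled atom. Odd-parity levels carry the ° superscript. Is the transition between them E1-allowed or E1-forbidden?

allowed

Initial level: S=1, L=2, J=1, parity odd. Final level: S=1, L=1, J=1, parity even.
Parity must change: odd → even — ok.
ΔJ = 0, ±1 (not J=0↔0): J: 1 → 1, ΔJ = +0 — ok.
ΔL = 0, ±1 (not L=0↔0): L: 2 → 1, ΔL = -1 — ok.
ΔS = 0: S: 1 → 1 — ok.
All four E1 rules are satisfied.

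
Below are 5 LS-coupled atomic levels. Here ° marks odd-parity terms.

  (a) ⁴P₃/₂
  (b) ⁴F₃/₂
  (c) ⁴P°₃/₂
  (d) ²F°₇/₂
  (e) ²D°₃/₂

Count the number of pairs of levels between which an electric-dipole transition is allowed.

1

(a)–(b): forbidden (parity, ΔL).
(a)–(c): allowed.
(a)–(d): forbidden (ΔS, ΔL, ΔJ).
(a)–(e): forbidden (ΔS).
(b)–(c): forbidden (ΔL).
(b)–(d): forbidden (ΔS, ΔJ).
(b)–(e): forbidden (ΔS).
(c)–(d): forbidden (parity, ΔS, ΔL, ΔJ).
(c)–(e): forbidden (parity, ΔS).
(d)–(e): forbidden (parity, ΔJ).
Allowed pairs: 1 of 10.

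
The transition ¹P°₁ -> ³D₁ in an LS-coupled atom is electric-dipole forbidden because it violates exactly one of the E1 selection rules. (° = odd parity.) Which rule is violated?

Initial level: S=0, L=1, J=1, parity odd. Final level: S=1, L=2, J=1, parity even.
Parity must change: odd → even — ok.
ΔS = 0: S: 0 → 1 — fails.
ΔL = 0, ±1 (not L=0↔0): L: 1 → 2, ΔL = +1 — ok.
ΔJ = 0, ±1 (not J=0↔0): J: 1 → 1, ΔJ = +0 — ok.

the ΔS = 0 rule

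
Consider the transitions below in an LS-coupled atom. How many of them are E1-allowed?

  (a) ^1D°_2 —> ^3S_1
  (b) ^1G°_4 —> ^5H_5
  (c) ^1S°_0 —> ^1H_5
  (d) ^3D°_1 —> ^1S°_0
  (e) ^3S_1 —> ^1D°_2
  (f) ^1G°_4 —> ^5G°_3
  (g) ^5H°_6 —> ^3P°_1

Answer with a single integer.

(a) forbidden (ΔS, ΔL fail)
(b) forbidden (ΔS fails)
(c) forbidden (ΔL, ΔJ fail)
(d) forbidden (parity, ΔS, ΔL fail)
(e) forbidden (ΔS, ΔL fail)
(f) forbidden (parity, ΔS fail)
(g) forbidden (parity, ΔS, ΔL, ΔJ fail)
Total allowed: 0 of 7.

0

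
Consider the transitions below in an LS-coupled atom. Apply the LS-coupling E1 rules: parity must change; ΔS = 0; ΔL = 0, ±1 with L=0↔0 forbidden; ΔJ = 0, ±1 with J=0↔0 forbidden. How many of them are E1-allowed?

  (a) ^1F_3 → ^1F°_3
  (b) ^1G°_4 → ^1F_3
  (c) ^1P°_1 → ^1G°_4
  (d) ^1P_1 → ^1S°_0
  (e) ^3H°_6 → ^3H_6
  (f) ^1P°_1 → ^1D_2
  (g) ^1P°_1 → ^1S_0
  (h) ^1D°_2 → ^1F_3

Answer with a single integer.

7

(a) allowed
(b) allowed
(c) forbidden (parity, ΔL, ΔJ fail)
(d) allowed
(e) allowed
(f) allowed
(g) allowed
(h) allowed
Total allowed: 7 of 8.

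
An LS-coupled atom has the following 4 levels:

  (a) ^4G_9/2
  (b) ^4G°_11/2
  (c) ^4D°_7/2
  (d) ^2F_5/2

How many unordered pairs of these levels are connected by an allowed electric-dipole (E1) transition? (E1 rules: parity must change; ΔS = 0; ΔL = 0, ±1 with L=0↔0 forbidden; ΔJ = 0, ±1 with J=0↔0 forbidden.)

1

(a)–(b): allowed.
(a)–(c): forbidden (ΔL).
(a)–(d): forbidden (parity, ΔS, ΔJ).
(b)–(c): forbidden (parity, ΔL, ΔJ).
(b)–(d): forbidden (ΔS, ΔJ).
(c)–(d): forbidden (ΔS).
Allowed pairs: 1 of 6.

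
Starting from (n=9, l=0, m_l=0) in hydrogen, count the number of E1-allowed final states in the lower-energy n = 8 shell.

E1 requires Δl = ±1, so l_f ∈ {-1, 1}; with 0 ≤ l_f ≤ n_f−1 = 7, the allowed l_f values are {1}.
For l_f = 1: m_f ∈ {m_i−1, m_i, m_i+1} ∩ [−1, 1] = {-1, 0, 1} → 3 states.
Total: 3.

3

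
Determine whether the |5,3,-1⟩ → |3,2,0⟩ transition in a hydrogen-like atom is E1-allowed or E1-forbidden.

allowed

l: 3 → 2 (Δl = -1). Δl = ±1 satisfied.
Δm_l = 0 − (-1) = +1. E1 requires Δm_l = 0, ±1: satisfied.
All E1 selection rules are satisfied.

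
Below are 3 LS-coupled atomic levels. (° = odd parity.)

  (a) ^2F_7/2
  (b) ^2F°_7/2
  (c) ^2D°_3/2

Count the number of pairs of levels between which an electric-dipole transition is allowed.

1

(a)–(b): allowed.
(a)–(c): forbidden (ΔJ).
(b)–(c): forbidden (parity, ΔJ).
Allowed pairs: 1 of 3.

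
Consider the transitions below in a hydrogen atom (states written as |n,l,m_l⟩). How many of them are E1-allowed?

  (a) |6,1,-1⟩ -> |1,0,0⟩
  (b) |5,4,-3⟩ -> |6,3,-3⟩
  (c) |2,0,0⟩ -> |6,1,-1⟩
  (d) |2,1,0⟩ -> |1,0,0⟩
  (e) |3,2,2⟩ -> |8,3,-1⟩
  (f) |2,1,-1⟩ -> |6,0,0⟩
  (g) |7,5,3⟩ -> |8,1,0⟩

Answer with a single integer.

(a) allowed
(b) allowed
(c) allowed
(d) allowed
(e) forbidden — Δm_l = -3 (E1 requires Δm_l = 0, ±1)
(f) allowed
(g) forbidden — Δl = -4 (E1 requires Δl = ±1); Δm_l = -3 (E1 requires Δm_l = 0, ±1)
Total allowed: 5 of 7.

5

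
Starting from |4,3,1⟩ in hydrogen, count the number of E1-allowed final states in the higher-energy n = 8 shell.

6

E1 requires Δl = ±1, so l_f ∈ {2, 4}; with 0 ≤ l_f ≤ n_f−1 = 7, the allowed l_f values are {2, 4}.
For l_f = 2: m_f ∈ {m_i−1, m_i, m_i+1} ∩ [−2, 2] = {0, 1, 2} → 3 states.
For l_f = 4: m_f ∈ {m_i−1, m_i, m_i+1} ∩ [−4, 4] = {0, 1, 2} → 3 states.
Total: 6.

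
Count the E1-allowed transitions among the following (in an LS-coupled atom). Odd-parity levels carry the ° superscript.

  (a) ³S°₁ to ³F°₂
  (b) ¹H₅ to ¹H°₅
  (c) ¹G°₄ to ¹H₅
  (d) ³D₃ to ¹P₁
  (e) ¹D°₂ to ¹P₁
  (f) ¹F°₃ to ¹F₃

4

(a) forbidden (parity, ΔL fail)
(b) allowed
(c) allowed
(d) forbidden (parity, ΔS, ΔJ fail)
(e) allowed
(f) allowed
Total allowed: 4 of 6.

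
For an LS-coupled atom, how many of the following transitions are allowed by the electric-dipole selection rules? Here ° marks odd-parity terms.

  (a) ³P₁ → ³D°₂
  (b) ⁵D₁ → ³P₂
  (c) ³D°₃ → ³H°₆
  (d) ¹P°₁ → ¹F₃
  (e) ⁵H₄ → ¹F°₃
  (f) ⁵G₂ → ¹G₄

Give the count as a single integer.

(a) allowed
(b) forbidden (parity, ΔS fail)
(c) forbidden (parity, ΔL, ΔJ fail)
(d) forbidden (ΔL, ΔJ fail)
(e) forbidden (ΔS, ΔL fail)
(f) forbidden (parity, ΔS, ΔJ fail)
Total allowed: 1 of 6.

1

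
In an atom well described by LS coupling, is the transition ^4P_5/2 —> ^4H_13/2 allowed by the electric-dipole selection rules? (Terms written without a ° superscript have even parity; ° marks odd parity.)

Reading off the term symbols: S 3/2→3/2, L 1→5, J 5/2→13/2, parity even→even.
Parity must change: even → even — fails.
ΔS = 0: S: 3/2 → 3/2 — passes.
ΔL = 0, ±1 (not L=0↔0): L: 1 → 5, ΔL = +4 — fails.
ΔJ = 0, ±1 (not J=0↔0): J: 5/2 → 13/2, ΔJ = +4 — fails.
Rule(s) violated: parity, ΔL, ΔJ.

forbidden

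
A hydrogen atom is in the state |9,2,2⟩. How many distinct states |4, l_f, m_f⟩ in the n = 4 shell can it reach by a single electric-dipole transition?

4

E1 requires Δl = ±1, so l_f ∈ {1, 3}; with 0 ≤ l_f ≤ n_f−1 = 3, the allowed l_f values are {1, 3}.
For l_f = 1: m_f ∈ {m_i−1, m_i, m_i+1} ∩ [−1, 1] = {1} → 1 state.
For l_f = 3: m_f ∈ {m_i−1, m_i, m_i+1} ∩ [−3, 3] = {1, 2, 3} → 3 states.
Total: 4.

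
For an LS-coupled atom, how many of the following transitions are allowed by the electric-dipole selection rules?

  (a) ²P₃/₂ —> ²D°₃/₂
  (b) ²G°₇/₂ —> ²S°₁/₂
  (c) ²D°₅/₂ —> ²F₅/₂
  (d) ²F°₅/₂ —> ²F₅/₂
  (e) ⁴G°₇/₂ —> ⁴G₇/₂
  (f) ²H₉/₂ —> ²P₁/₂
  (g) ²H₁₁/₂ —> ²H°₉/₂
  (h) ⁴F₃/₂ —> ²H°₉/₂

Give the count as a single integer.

5

(a) allowed
(b) forbidden (parity, ΔL, ΔJ fail)
(c) allowed
(d) allowed
(e) allowed
(f) forbidden (parity, ΔL, ΔJ fail)
(g) allowed
(h) forbidden (ΔS, ΔL, ΔJ fail)
Total allowed: 5 of 8.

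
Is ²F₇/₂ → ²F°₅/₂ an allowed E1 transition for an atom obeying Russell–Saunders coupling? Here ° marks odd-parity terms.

Initial level: S=1/2, L=3, J=7/2, parity even. Final level: S=1/2, L=3, J=5/2, parity odd.
ΔL = 0, ±1 (not L=0↔0): L: 3 → 3, ΔL = +0 — satisfied.
ΔS = 0: S: 1/2 → 1/2 — satisfied.
ΔJ = 0, ±1 (not J=0↔0): J: 7/2 → 5/2, ΔJ = -1 — satisfied.
Parity must change: even → odd — satisfied.
All four E1 rules are satisfied.

allowed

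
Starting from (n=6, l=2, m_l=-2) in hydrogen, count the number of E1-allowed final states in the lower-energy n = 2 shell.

E1 requires Δl = ±1, so l_f ∈ {1, 3}; with 0 ≤ l_f ≤ n_f−1 = 1, the allowed l_f values are {1}.
For l_f = 1: m_f ∈ {m_i−1, m_i, m_i+1} ∩ [−1, 1] = {-1} → 1 state.
Total: 1.

1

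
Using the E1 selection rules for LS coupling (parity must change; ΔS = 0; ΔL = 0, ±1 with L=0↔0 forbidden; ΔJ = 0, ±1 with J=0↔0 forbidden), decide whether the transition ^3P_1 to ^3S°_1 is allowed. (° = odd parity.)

allowed

Initial level: S=1, L=1, J=1, parity even. Final level: S=1, L=0, J=1, parity odd.
Parity must change: even → odd — ok.
ΔS = 0: S: 1 → 1 — ok.
ΔL = 0, ±1 (not L=0↔0): L: 1 → 0, ΔL = -1 — ok.
ΔJ = 0, ±1 (not J=0↔0): J: 1 → 1, ΔJ = +0 — ok.
All four E1 rules are satisfied.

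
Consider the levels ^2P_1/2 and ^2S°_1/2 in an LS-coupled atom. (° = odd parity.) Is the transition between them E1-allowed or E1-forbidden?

Parity must change: even → odd — ok.
ΔJ = 0, ±1 (not J=0↔0): J: 1/2 → 1/2, ΔJ = +0 — ok.
ΔL = 0, ±1 (not L=0↔0): L: 1 → 0, ΔL = -1 — ok.
ΔS = 0: S: 1/2 → 1/2 — ok.
All four E1 rules are satisfied.

allowed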